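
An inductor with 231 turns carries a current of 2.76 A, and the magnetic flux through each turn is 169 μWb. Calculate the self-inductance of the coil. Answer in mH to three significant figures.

Self-inductance is defined by L = NΦ_B/I (flux linkage over current).
L = (231)(1.690×10^-4 Wb)/(2.76 A) = 1.414×10^-2 H.

L ≈ 14.1 mH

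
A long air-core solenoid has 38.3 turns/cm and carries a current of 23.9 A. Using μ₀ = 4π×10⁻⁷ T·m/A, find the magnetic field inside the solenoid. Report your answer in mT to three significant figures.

Inside a long solenoid, B = μ₀nI.
B = (4π×10⁻⁷)(3.830×10^3 m⁻¹)(23.9 A) = 0.115 T.

B ≈ 115 mT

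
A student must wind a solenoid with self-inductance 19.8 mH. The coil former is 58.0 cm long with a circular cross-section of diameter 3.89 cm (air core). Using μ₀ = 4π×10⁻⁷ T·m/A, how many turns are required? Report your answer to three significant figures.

N ≈ 2770 turns

A = π(d/2)² = π(1.945×10^-2 m)² = 1.188×10^-3 m².
From L = μ₀N²A/ℓ, N = √(Lℓ / (μ₀A)).
N = √[(1.980×10^-2)(0.58) / ((4π×10⁻⁷)×1.188×10^-3)] = √(7.689×10^6) ≈ 2773.0.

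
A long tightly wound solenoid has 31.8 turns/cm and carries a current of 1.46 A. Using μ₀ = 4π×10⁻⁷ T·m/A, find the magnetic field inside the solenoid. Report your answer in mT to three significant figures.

Inside a long solenoid, B = μ₀nI.
B = (4π×10⁻⁷)(3.180×10^3 m⁻¹)(1.46 A) = 5.834×10^-3 T.

B ≈ 5.83 mT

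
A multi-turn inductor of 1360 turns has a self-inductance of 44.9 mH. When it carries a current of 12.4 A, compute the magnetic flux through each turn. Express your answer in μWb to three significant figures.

Φ_B ≈ 409 μWb

From L = NΦ_B/I, the flux per turn is Φ_B = LI/N.
Φ_B = (4.490×10^-2 H)(12.4 A)/1360 = 4.094×10^-4 Wb.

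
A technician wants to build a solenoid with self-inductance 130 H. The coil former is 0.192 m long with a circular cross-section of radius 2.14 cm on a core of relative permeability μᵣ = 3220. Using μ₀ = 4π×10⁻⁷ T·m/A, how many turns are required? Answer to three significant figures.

A = πr² = π(2.140×10^-2 m)² = 1.439×10^-3 m².
From L = μ₀μᵣN²A/ℓ, N = √(Lℓ / (μ₀μᵣA)).
N = √[(130)(0.192) / ((4π×10⁻⁷)(3220)×1.439×10^-3)] = √(4.287×10^6) ≈ 2070.6.

N ≈ 2070 turns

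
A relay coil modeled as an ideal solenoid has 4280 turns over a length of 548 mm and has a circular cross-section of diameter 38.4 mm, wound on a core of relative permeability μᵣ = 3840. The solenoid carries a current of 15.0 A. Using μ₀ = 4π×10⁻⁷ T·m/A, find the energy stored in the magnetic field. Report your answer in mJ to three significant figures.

A = π(d/2)² = π(1.920×10^-2 m)² = 1.158×10^-3 m².
L = μ₀μᵣN²A/ℓ = (4π×10⁻⁷)(3840)(4280)²(1.158×10^-3)/(0.548) = 186.8 H.
U = ½LI² = ½(186.8)(15.0)² = 2.102×10^4 J.

U ≈ 21000000 mJ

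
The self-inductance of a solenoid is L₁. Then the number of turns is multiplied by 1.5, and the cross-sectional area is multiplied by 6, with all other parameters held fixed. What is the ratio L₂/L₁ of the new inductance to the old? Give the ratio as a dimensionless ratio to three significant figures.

L₂/L₁ = 13.5

For a solenoid, L ∝ μᵣN²A/ℓ.
L₂/L₁ = (1.5)^2 × (6) = 13.5.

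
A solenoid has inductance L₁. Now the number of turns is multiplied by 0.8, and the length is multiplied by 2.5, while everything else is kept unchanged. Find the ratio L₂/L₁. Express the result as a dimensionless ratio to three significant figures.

For a solenoid, L ∝ μᵣN²A/ℓ.
L₂/L₁ = (0.8)^2 × (2.5)^-1 = 0.256.

L₂/L₁ = 0.256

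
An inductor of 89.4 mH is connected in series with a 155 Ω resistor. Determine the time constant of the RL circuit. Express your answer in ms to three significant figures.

τ ≈ 0.577 ms

τ = L/R = (8.940×10^-2 H)/(155 Ω) = 5.768×10^-4 s.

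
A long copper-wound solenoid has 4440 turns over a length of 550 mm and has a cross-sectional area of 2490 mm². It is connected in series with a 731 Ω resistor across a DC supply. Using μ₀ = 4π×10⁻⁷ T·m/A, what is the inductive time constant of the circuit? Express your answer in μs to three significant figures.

A = 2490 mm² = 2.490×10^-3 m².
L = μ₀N²A/ℓ = (4π×10⁻⁷)(4440)²(2.490×10^-3)/(0.55) = 0.1122 H.
τ = L/R = (0.1122)/(731) = 1.534×10^-4 s.

τ ≈ 153 μs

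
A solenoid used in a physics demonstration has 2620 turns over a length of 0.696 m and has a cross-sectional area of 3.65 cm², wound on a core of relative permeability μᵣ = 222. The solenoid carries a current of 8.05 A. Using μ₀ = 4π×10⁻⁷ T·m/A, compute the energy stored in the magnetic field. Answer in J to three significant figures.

A = 3.65 cm² = 3.650×10^-4 m².
L = μ₀μᵣN²A/ℓ = (4π×10⁻⁷)(222)(2620)²(3.650×10^-4)/(0.696) = 1.004 H.
U = ½LI² = ½(1.004)(8.05)² = 32.54 J.

U ≈ 32.5 J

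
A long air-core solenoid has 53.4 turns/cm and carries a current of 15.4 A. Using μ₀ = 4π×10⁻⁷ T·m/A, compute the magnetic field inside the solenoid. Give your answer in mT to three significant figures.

Inside a long solenoid, B = μ₀nI.
B = (4π×10⁻⁷)(5.340×10^3 m⁻¹)(15.4 A) = 0.1033 T.

B ≈ 103 mT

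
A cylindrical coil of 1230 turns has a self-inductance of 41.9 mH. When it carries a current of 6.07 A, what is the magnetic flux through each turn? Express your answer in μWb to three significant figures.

Φ_B ≈ 207 μWb

From L = NΦ_B/I, the flux per turn is Φ_B = LI/N.
Φ_B = (4.190×10^-2 H)(6.07 A)/1230 = 2.068×10^-4 Wb.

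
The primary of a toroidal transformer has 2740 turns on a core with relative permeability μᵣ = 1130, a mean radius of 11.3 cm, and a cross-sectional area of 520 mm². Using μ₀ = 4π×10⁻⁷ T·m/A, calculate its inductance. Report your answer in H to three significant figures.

For a thin toroid, L = μ₀μᵣN²A/(2πR).
L = (4π×10⁻⁷)(1130)(2740)²(5.200×10^-4) / (2π×0.113 m) = 7.808 H.

L ≈ 7.81 H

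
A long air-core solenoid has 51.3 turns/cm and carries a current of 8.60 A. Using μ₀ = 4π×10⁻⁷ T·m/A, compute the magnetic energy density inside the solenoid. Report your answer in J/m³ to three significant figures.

u ≈ 1220 J/m³

B = μ₀nI = (4π×10⁻⁷)(5.130×10^3)(8.60) = 5.544×10^-2 T.
u = B²/(2μ₀) = (5.544×10^-2)²/(2×4π×10⁻⁷) = 1.223×10^3 J/m³.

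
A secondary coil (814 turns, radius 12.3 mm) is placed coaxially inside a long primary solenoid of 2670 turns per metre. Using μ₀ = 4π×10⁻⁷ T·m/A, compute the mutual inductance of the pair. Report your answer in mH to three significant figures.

The outer solenoid produces a uniform field B₁ = μ₀n₁I₁ across the inner coil,
so the flux linkage is N₂Φ = N₂B₁A₂ = μ₀n₁N₂A₂·I₁, giving M = μ₀n₁N₂A₂.
A₂ = πr² = π(1.230×10^-2 m)² = 4.753×10^-4 m².
M = (4π×10⁻⁷)(2670)(814)(4.753×10^-4) = 1.298×10^-3 H.

M ≈ 1.30 mH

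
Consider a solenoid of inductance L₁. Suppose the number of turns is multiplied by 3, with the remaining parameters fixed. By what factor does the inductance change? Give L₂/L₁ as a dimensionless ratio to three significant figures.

For a solenoid, L ∝ μᵣN²A/ℓ.
L₂/L₁ = (3)^2 = 9.00.

L₂/L₁ = 9.00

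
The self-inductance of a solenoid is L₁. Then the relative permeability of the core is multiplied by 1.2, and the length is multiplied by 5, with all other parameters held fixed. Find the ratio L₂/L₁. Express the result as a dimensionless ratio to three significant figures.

For a solenoid, L ∝ μᵣN²A/ℓ.
L₂/L₁ = (1.2) × (5)^-1 = 0.240.

L₂/L₁ = 0.240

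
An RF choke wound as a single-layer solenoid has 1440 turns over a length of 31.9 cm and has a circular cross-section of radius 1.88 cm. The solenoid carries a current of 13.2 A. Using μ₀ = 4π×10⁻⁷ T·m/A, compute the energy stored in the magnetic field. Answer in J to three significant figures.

A = πr² = π(1.880×10^-2 m)² = 1.110×10^-3 m².
L = μ₀N²A/ℓ = (4π×10⁻⁷)(1440)²(1.110×10^-3)/(0.319) = 9.070×10^-3 H.
U = ½LI² = ½(9.070×10^-3)(13.2)² = 0.7902 J.

U ≈ 0.790 J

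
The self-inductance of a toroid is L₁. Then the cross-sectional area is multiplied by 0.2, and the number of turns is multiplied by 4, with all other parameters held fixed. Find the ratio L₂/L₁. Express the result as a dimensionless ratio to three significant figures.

For a toroid, L ∝ μᵣN²A/R.
L₂/L₁ = (0.2) × (4)^2 = 3.20.

L₂/L₁ = 3.20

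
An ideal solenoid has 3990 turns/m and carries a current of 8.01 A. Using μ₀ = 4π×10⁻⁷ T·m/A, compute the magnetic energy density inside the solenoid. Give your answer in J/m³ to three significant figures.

u ≈ 642 J/m³

B = μ₀nI = (4π×10⁻⁷)(3.990×10^3)(8.01) = 4.016×10^-2 T.
u = B²/(2μ₀) = (4.016×10^-2)²/(2×4π×10⁻⁷) = 641.8 J/m³.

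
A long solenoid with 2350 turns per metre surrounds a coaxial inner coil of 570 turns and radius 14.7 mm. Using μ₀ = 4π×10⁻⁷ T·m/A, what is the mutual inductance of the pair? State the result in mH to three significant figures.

The outer solenoid produces a uniform field B₁ = μ₀n₁I₁ across the inner coil,
so the flux linkage is N₂Φ = N₂B₁A₂ = μ₀n₁N₂A₂·I₁, giving M = μ₀n₁N₂A₂.
A₂ = πr² = π(1.470×10^-2 m)² = 6.789×10^-4 m².
M = (4π×10⁻⁷)(2350)(570)(6.789×10^-4) = 1.143×10^-3 H.

M ≈ 1.14 mH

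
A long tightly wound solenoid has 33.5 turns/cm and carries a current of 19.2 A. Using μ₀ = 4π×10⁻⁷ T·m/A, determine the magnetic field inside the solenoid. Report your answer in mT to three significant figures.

B ≈ 80.8 mT

Inside a long solenoid, B = μ₀nI.
B = (4π×10⁻⁷)(3.350×10^3 m⁻¹)(19.2 A) = 8.083×10^-2 T.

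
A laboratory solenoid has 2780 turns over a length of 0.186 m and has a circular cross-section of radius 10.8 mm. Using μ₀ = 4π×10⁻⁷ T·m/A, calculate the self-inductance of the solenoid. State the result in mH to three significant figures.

A = πr² = π(1.080×10^-2 m)² = 3.664×10^-4 m².
For a long solenoid, L = μ₀N²A/ℓ.
L = (4π×10⁻⁷)(2780)²(3.664×10^-4)/(0.186 m) = 1.913×10^-2 H.

L ≈ 19.1 mH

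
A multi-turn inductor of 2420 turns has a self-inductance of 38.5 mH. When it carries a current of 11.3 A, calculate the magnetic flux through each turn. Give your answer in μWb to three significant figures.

From L = NΦ_B/I, the flux per turn is Φ_B = LI/N.
Φ_B = (3.850×10^-2 H)(11.3 A)/2420 = 1.798×10^-4 Wb.

Φ_B ≈ 180 μWb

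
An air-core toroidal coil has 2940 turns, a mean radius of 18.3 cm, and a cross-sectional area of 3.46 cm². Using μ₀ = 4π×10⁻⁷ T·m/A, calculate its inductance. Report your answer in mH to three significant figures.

For a thin toroid, L = μ₀N²A/(2πR).
L = (4π×10⁻⁷)(2940)²(3.460×10^-4) / (2π×0.183 m) = 3.269×10^-3 H.

L ≈ 3.27 mH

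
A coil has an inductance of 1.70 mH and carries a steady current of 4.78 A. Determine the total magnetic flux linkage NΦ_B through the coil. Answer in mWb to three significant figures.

NΦ_B ≈ 8.13 mWb

From L = NΦ_B/I, the flux linkage is NΦ_B = LI.
NΦ_B = (1.700×10^-3 H)(4.78 A) = 8.126×10^-3 Wb.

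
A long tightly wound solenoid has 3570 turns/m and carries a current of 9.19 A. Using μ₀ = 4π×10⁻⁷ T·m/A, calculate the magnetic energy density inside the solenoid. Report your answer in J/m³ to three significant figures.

B = μ₀nI = (4π×10⁻⁷)(3.570×10^3)(9.19) = 4.123×10^-2 T.
u = B²/(2μ₀) = (4.123×10^-2)²/(2×4π×10⁻⁷) = 676.3 J/m³.

u ≈ 676 J/m³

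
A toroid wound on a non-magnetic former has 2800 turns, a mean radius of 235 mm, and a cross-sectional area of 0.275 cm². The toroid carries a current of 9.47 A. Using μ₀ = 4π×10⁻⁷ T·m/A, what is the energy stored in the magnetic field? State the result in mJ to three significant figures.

U ≈ 8.23 mJ

L = μ₀N²A/(2πR) = (4π×10⁻⁷)(2800)²(2.750×10^-5)/(2π×0.235) = 1.8349×10^-4 H.
U = ½LI² = ½(1.8349×10^-4)(9.47)² = 8.228×10^-3 J.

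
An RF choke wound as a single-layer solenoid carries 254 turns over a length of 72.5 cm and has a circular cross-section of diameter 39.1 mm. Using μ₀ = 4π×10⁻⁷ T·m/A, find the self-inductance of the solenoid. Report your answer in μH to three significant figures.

A = π(d/2)² = π(1.955×10^-2 m)² = 1.201×10^-3 m².
For a long solenoid, L = μ₀N²A/ℓ.
L = (4π×10⁻⁷)(254)²(1.201×10^-3)/(0.725 m) = 1.343×10^-4 H.

L ≈ 134 μH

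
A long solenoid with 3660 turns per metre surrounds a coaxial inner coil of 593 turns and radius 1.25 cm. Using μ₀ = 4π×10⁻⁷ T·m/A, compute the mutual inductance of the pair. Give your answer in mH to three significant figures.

M ≈ 1.34 mH

The outer solenoid produces a uniform field B₁ = μ₀n₁I₁ across the inner coil,
so the flux linkage is N₂Φ = N₂B₁A₂ = μ₀n₁N₂A₂·I₁, giving M = μ₀n₁N₂A₂.
A₂ = πr² = π(1.250×10^-2 m)² = 4.909×10^-4 m².
M = (4π×10⁻⁷)(3660)(593)(4.909×10^-4) = 1.339×10^-3 H.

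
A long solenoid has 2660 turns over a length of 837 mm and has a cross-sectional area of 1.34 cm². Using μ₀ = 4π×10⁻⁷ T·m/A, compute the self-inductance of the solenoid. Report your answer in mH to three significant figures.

L ≈ 1.42 mH

A = 1.34 cm² = 1.340×10^-4 m².
For a long solenoid, L = μ₀N²A/ℓ.
L = (4π×10⁻⁷)(2660)²(1.340×10^-4)/(0.837 m) = 1.423×10^-3 H.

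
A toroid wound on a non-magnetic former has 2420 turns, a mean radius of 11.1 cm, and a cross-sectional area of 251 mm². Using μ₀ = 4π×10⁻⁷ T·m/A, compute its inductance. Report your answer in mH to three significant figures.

L ≈ 2.65 mH

For a thin toroid, L = μ₀N²A/(2πR).
L = (4π×10⁻⁷)(2420)²(2.510×10^-4) / (2π×0.111 m) = 2.649×10^-3 H.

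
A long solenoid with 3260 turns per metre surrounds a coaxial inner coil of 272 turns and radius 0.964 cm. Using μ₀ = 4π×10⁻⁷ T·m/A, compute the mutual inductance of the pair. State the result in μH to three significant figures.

M ≈ 325 μH

The outer solenoid produces a uniform field B₁ = μ₀n₁I₁ across the inner coil,
so the flux linkage is N₂Φ = N₂B₁A₂ = μ₀n₁N₂A₂·I₁, giving M = μ₀n₁N₂A₂.
A₂ = πr² = π(9.640×10^-3 m)² = 2.919×10^-4 m².
M = (4π×10⁻⁷)(3260)(272)(2.919×10^-4) = 3.253×10^-4 H.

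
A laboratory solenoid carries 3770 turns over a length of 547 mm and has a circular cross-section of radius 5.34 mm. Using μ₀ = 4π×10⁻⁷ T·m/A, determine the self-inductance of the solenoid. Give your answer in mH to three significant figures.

A = πr² = π(5.340×10^-3 m)² = 8.958×10^-5 m².
For a long solenoid, L = μ₀N²A/ℓ.
L = (4π×10⁻⁷)(3770)²(8.958×10^-5)/(0.547 m) = 2.925×10^-3 H.

L ≈ 2.93 mH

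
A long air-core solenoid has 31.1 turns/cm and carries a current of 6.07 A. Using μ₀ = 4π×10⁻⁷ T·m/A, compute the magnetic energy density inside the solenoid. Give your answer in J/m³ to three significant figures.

B = μ₀nI = (4π×10⁻⁷)(3.110×10^3)(6.07) = 2.372×10^-2 T.
u = B²/(2μ₀) = (2.372×10^-2)²/(2×4π×10⁻⁷) = 223.9 J/m³.

u ≈ 224 J/m³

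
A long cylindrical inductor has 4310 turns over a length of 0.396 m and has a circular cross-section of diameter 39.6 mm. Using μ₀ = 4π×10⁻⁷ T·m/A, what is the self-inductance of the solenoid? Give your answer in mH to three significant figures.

A = π(d/2)² = π(1.980×10^-2 m)² = 1.232×10^-3 m².
For a long solenoid, L = μ₀N²A/ℓ.
L = (4π×10⁻⁷)(4310)²(1.232×10^-3)/(0.396 m) = 7.260×10^-2 H.

L ≈ 72.6 mH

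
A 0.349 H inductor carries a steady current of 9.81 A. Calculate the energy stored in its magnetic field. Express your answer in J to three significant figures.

Stored magnetic energy: U = ½LI².
U = ½(0.349 H)(9.81 A)² = 16.79 J.

U ≈ 16.8 J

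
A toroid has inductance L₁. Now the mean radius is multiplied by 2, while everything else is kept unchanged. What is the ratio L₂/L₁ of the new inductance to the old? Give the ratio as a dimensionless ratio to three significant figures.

L₂/L₁ = 0.500

For a toroid, L ∝ μᵣN²A/R.
L₂/L₁ = (2)^-1 = 0.500.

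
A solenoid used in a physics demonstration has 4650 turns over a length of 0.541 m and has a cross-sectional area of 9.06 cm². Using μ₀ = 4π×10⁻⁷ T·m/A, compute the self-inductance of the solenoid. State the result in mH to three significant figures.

A = 9.06 cm² = 9.060×10^-4 m².
For a long solenoid, L = μ₀N²A/ℓ.
L = (4π×10⁻⁷)(4650)²(9.060×10^-4)/(0.541 m) = 4.550×10^-2 H.

L ≈ 45.5 mH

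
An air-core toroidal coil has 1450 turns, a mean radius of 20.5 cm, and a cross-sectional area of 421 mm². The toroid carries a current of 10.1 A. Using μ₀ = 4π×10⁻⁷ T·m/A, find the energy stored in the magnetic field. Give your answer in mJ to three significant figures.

U ≈ 44.0 mJ

L = μ₀N²A/(2πR) = (4π×10⁻⁷)(1450)²(4.210×10^-4)/(2π×0.205) = 8.636×10^-4 H.
U = ½LI² = ½(8.636×10^-4)(10.1)² = 4.4046×10^-2 J.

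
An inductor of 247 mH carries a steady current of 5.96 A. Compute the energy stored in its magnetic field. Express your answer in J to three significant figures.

U ≈ 4.39 J

Stored magnetic energy: U = ½LI².
U = ½(0.247 H)(5.96 A)² = 4.387 J.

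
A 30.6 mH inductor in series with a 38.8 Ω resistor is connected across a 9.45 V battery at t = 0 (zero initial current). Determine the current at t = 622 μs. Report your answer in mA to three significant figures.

I ≈ 133 mA

τ = L/R = 3.060×10^-2/38.8 = 7.887×10^-4 s; final current I_∞ = ε/R = 9.45/38.8 = 0.2436 A.
I(t) = I_∞(1 − e^(−t/τ)) with t/τ = 0.789.
I = (0.2436)(1 − e^(−0.789)) = 0.1329 A.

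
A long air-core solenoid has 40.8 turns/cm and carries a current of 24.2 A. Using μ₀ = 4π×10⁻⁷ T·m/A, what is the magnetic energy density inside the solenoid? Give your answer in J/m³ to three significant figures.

u ≈ 6130 J/m³

B = μ₀nI = (4π×10⁻⁷)(4.080×10^3)(24.2) = 0.1241 T.
u = B²/(2μ₀) = (0.1241)²/(2×4π×10⁻⁷) = 6.125×10^3 J/m³.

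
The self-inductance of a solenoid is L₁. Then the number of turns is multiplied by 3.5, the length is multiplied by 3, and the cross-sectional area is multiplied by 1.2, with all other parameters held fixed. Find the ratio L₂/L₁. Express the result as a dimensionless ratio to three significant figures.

For a solenoid, L ∝ μᵣN²A/ℓ.
L₂/L₁ = (3.5)^2 × (3)^-1 × (1.2) = 4.90.

L₂/L₁ = 4.90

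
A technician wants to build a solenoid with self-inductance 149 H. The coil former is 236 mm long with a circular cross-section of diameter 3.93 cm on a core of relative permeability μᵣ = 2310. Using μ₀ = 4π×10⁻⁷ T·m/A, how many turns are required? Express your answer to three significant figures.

N ≈ 3160 turns

A = π(d/2)² = π(1.965×10^-2 m)² = 1.213×10^-3 m².
From L = μ₀μᵣN²A/ℓ, N = √(Lℓ / (μ₀μᵣA)).
N = √[(149)(0.236) / ((4π×10⁻⁷)(2310)×1.213×10^-3)] = √(9.986×10^6) ≈ 3160.1.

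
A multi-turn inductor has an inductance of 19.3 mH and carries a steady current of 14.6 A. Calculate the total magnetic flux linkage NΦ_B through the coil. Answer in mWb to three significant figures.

NΦ_B ≈ 282 mWb

From L = NΦ_B/I, the flux linkage is NΦ_B = LI.
NΦ_B = (1.930×10^-2 H)(14.6 A) = 0.2818 Wb.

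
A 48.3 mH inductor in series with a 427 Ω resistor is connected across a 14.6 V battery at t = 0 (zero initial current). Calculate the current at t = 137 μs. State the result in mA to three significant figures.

I ≈ 24.0 mA

τ = L/R = 4.830×10^-2/427 = 1.131×10^-4 s; final current I_∞ = ε/R = 14.6/427 = 3.419×10^-2 A.
I(t) = I_∞(1 − e^(−t/τ)) with t/τ = 1.211.
I = (3.419×10^-2)(1 − e^(−1.211)) = 2.401×10^-2 A.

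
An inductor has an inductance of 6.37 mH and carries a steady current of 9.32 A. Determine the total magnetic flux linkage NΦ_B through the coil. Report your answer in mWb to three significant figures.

NΦ_B ≈ 59.4 mWb

From L = NΦ_B/I, the flux linkage is NΦ_B = LI.
NΦ_B = (6.370×10^-3 H)(9.32 A) = 5.937×10^-2 Wb.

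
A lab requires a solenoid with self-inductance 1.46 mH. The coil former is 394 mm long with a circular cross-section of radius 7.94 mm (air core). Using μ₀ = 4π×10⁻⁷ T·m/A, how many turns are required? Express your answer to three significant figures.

A = πr² = π(7.940×10^-3 m)² = 1.981×10^-4 m².
From L = μ₀N²A/ℓ, N = √(Lℓ / (μ₀A)).
N = √[(1.460×10^-3)(0.394) / ((4π×10⁻⁷)×1.981×10^-4)] = √(2.311×10^6) ≈ 1520.3.

N ≈ 1520 turns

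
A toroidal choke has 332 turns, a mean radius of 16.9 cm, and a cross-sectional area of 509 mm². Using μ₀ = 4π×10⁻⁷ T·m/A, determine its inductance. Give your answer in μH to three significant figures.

For a thin toroid, L = μ₀N²A/(2πR).
L = (4π×10⁻⁷)(332)²(5.090×10^-4) / (2π×0.169 m) = 6.640×10^-5 H.

L ≈ 66.4 μH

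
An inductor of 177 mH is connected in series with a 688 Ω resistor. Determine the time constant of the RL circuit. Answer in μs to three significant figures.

τ = L/R = (0.177 H)/(688 Ω) = 2.573×10^-4 s.

τ ≈ 257 μs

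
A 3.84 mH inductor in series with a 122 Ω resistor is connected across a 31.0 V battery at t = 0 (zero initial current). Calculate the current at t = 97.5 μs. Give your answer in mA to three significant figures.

I ≈ 243 mA

τ = L/R = 3.840×10^-3/122 = 3.148×10^-5 s; final current I_∞ = ε/R = 31.0/122 = 0.2541 A.
I(t) = I_∞(1 − e^(−t/τ)) with t/τ = 3.098.
I = (0.2541)(1 − e^(−3.098)) = 0.2426 A.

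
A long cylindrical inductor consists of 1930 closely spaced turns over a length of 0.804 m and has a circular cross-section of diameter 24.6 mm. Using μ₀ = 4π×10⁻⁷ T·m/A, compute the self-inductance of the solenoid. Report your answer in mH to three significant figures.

A = π(d/2)² = π(1.230×10^-2 m)² = 4.753×10^-4 m².
For a long solenoid, L = μ₀N²A/ℓ.
L = (4π×10⁻⁷)(1930)²(4.753×10^-4)/(0.804 m) = 2.767×10^-3 H.

L ≈ 2.77 mH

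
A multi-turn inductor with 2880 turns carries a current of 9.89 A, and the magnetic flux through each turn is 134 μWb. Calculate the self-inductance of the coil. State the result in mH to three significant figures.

L ≈ 39.0 mH

Self-inductance is defined by L = NΦ_B/I (flux linkage over current).
L = (2880)(1.340×10^-4 Wb)/(9.89 A) = 3.902×10^-2 H.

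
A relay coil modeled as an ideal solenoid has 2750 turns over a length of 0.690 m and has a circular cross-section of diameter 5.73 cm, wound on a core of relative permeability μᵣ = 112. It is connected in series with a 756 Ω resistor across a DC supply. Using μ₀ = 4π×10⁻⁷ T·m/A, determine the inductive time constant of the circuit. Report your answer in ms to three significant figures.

τ ≈ 5.26 ms

A = π(d/2)² = π(2.865×10^-2 m)² = 2.579×10^-3 m².
L = μ₀μᵣN²A/ℓ = (4π×10⁻⁷)(112)(2750)²(2.579×10^-3)/(0.69) = 3.978 H.
τ = L/R = (3.978)/(756) = 5.262×10^-3 s.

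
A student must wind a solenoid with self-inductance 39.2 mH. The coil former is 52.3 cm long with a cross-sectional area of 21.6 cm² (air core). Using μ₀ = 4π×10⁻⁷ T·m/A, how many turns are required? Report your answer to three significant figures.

N ≈ 2750 turns

A = 21.6 cm² = 2.160×10^-3 m².
From L = μ₀N²A/ℓ, N = √(Lℓ / (μ₀A)).
N = √[(3.920×10^-2)(0.523) / ((4π×10⁻⁷)×2.160×10^-3)] = √(7.553×10^6) ≈ 2748.3.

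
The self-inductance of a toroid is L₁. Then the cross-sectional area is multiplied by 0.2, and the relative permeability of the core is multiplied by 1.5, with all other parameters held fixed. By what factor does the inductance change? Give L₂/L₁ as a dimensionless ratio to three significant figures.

L₂/L₁ = 0.300

For a toroid, L ∝ μᵣN²A/R.
L₂/L₁ = (0.2) × (1.5) = 0.300.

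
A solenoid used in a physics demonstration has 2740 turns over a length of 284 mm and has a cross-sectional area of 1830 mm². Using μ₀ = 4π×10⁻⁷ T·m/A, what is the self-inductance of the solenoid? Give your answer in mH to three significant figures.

A = 1830 mm² = 1.830×10^-3 m².
For a long solenoid, L = μ₀N²A/ℓ.
L = (4π×10⁻⁷)(2740)²(1.830×10^-3)/(0.284 m) = 6.079×10^-2 H.

L ≈ 60.8 mH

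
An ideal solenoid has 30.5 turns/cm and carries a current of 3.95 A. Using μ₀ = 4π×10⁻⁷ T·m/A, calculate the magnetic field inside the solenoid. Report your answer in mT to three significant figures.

Inside a long solenoid, B = μ₀nI.
B = (4π×10⁻⁷)(3.050×10^3 m⁻¹)(3.95 A) = 1.514×10^-2 T.

B ≈ 15.1 mT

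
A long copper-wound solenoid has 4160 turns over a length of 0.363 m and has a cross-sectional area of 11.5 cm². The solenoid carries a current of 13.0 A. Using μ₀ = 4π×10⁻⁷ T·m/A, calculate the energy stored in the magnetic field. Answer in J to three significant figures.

U ≈ 5.82 J

A = 11.5 cm² = 1.150×10^-3 m².
L = μ₀N²A/ℓ = (4π×10⁻⁷)(4160)²(1.150×10^-3)/(0.363) = 6.890×10^-2 H.
U = ½LI² = ½(6.890×10^-2)(13.0)² = 5.822 J.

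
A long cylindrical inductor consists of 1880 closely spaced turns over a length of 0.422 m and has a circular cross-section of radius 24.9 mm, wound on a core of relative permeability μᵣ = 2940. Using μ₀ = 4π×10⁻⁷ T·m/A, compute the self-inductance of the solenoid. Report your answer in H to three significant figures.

L ≈ 60.3 H

A = πr² = π(2.490×10^-2 m)² = 1.948×10^-3 m².
For a long solenoid, L = μ₀μᵣN²A/ℓ.
L = (4π×10⁻⁷)(2940)(1880)²(1.948×10^-3)/(0.422 m) = 60.27 H.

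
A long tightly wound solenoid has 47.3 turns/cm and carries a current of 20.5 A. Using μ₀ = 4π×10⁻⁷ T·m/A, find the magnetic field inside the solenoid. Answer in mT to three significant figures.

Inside a long solenoid, B = μ₀nI.
B = (4π×10⁻⁷)(4.730×10^3 m⁻¹)(20.5 A) = 0.1218 T.

B ≈ 122 mT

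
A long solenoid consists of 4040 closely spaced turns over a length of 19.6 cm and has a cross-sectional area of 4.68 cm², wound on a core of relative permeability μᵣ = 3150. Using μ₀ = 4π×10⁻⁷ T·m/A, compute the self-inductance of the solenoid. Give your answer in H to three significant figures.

A = 4.68 cm² = 4.680×10^-4 m².
For a long solenoid, L = μ₀μᵣN²A/ℓ.
L = (4π×10⁻⁷)(3150)(4040)²(4.680×10^-4)/(0.196 m) = 154.3 H.

L ≈ 154 H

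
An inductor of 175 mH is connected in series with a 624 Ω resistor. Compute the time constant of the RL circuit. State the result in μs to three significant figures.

τ = L/R = (0.175 H)/(624 Ω) = 2.804×10^-4 s.

τ ≈ 280 μs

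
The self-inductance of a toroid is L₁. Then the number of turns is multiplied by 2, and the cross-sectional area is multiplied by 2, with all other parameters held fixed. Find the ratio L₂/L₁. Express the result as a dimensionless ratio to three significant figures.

For a toroid, L ∝ μᵣN²A/R.
L₂/L₁ = (2)^2 × (2) = 8.00.

L₂/L₁ = 8.00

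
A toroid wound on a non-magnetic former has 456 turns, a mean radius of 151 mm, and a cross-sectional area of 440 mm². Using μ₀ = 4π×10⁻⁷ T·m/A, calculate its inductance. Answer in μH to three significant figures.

L ≈ 121 μH

For a thin toroid, L = μ₀N²A/(2πR).
L = (4π×10⁻⁷)(456)²(4.400×10^-4) / (2π×0.151 m) = 1.212×10^-4 H.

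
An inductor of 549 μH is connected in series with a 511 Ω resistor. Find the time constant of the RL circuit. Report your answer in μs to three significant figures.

τ ≈ 1.07 μs

τ = L/R = (5.490×10^-4 H)/(511 Ω) = 1.074×10^-6 s.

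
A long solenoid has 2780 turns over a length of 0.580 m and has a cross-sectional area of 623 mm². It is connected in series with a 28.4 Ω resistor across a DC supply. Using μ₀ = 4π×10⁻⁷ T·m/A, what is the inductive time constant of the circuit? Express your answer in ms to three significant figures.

A = 623 mm² = 6.230×10^-4 m².
L = μ₀N²A/ℓ = (4π×10⁻⁷)(2780)²(6.230×10^-4)/(0.58) = 1.043×10^-2 H.
τ = L/R = (1.043×10^-2)/(28.4) = 3.673×10^-4 s.

τ ≈ 0.367 ms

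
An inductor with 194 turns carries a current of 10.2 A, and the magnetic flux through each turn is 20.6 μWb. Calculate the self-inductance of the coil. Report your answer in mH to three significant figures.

L ≈ 0.392 mH

Self-inductance is defined by L = NΦ_B/I (flux linkage over current).
L = (194)(2.060×10^-5 Wb)/(10.2 A) = 3.918×10^-4 H.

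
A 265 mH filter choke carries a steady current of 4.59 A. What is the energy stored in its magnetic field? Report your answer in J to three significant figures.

U ≈ 2.79 J

Stored magnetic energy: U = ½LI².
U = ½(0.265 H)(4.59 A)² = 2.792 J.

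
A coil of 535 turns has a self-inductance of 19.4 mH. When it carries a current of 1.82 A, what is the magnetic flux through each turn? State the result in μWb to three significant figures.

From L = NΦ_B/I, the flux per turn is Φ_B = LI/N.
Φ_B = (1.940×10^-2 H)(1.82 A)/535 = 6.600×10^-5 Wb.

Φ_B ≈ 66.0 μWb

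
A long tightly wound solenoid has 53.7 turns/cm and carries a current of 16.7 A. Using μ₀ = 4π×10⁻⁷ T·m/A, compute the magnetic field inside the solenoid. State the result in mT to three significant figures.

B ≈ 113 mT

Inside a long solenoid, B = μ₀nI.
B = (4π×10⁻⁷)(5.370×10^3 m⁻¹)(16.7 A) = 0.1127 T.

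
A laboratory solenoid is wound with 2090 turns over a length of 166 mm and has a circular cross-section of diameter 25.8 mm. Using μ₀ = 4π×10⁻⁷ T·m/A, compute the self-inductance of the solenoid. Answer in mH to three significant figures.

L ≈ 17.3 mH

A = π(d/2)² = π(1.290×10^-2 m)² = 5.228×10^-4 m².
For a long solenoid, L = μ₀N²A/ℓ.
L = (4π×10⁻⁷)(2090)²(5.228×10^-4)/(0.166 m) = 1.729×10^-2 H.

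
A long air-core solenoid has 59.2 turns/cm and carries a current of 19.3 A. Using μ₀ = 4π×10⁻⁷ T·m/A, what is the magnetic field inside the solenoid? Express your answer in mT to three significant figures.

B ≈ 144 mT

Inside a long solenoid, B = μ₀nI.
B = (4π×10⁻⁷)(5.920×10^3 m⁻¹)(19.3 A) = 0.1436 T.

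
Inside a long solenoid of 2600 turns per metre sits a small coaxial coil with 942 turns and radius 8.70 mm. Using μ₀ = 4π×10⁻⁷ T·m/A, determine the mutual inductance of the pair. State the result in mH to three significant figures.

The outer solenoid produces a uniform field B₁ = μ₀n₁I₁ across the inner coil,
so the flux linkage is N₂Φ = N₂B₁A₂ = μ₀n₁N₂A₂·I₁, giving M = μ₀n₁N₂A₂.
A₂ = πr² = π(8.700×10^-3 m)² = 2.378×10^-4 m².
M = (4π×10⁻⁷)(2600)(942)(2.378×10^-4) = 7.319×10^-4 H.

M ≈ 0.732 mH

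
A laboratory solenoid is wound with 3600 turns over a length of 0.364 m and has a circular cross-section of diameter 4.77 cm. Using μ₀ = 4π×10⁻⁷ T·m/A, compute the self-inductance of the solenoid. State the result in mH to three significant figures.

L ≈ 80.0 mH

A = π(d/2)² = π(2.385×10^-2 m)² = 1.787×10^-3 m².
For a long solenoid, L = μ₀N²A/ℓ.
L = (4π×10⁻⁷)(3600)²(1.787×10^-3)/(0.364 m) = 7.995×10^-2 H.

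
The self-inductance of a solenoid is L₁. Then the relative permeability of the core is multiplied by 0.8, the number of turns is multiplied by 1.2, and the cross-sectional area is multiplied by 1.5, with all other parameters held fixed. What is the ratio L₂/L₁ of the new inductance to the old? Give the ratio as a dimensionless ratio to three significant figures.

For a solenoid, L ∝ μᵣN²A/ℓ.
L₂/L₁ = (0.8) × (1.2)^2 × (1.5) = 1.73.

L₂/L₁ = 1.73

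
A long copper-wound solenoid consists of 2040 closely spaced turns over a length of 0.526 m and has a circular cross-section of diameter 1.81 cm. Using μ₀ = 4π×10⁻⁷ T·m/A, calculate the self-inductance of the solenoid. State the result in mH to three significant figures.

L ≈ 2.56 mH

A = π(d/2)² = π(9.050×10^-3 m)² = 2.573×10^-4 m².
For a long solenoid, L = μ₀N²A/ℓ.
L = (4π×10⁻⁷)(2040)²(2.573×10^-4)/(0.526 m) = 2.558×10^-3 H.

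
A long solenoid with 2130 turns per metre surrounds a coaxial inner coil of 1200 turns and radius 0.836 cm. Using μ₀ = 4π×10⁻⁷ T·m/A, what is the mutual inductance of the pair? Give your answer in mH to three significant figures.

M ≈ 0.705 mH

The outer solenoid produces a uniform field B₁ = μ₀n₁I₁ across the inner coil,
so the flux linkage is N₂Φ = N₂B₁A₂ = μ₀n₁N₂A₂·I₁, giving M = μ₀n₁N₂A₂.
A₂ = πr² = π(8.360×10^-3 m)² = 2.196×10^-4 m².
M = (4π×10⁻⁷)(2130)(1200)(2.196×10^-4) = 7.052×10^-4 H.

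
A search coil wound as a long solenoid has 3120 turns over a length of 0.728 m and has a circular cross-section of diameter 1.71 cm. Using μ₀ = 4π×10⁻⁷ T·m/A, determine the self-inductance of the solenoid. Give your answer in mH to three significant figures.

A = π(d/2)² = π(8.550×10^-3 m)² = 2.297×10^-4 m².
For a long solenoid, L = μ₀N²A/ℓ.
L = (4π×10⁻⁷)(3120)²(2.297×10^-4)/(0.728 m) = 3.859×10^-3 H.

L ≈ 3.86 mH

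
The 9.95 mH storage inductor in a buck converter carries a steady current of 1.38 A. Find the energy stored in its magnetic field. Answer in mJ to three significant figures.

U ≈ 9.47 mJ

Stored magnetic energy: U = ½LI².
U = ½(9.950×10^-3 H)(1.38 A)² = 9.474×10^-3 J.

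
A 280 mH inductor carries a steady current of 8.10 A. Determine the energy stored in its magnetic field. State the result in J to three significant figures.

U ≈ 9.19 J

Stored magnetic energy: U = ½LI².
U = ½(0.28 H)(8.10 A)² = 9.185 J.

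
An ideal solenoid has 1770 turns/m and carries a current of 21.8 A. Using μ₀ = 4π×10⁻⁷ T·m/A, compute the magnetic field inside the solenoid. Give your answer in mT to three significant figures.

Inside a long solenoid, B = μ₀nI.
B = (4π×10⁻⁷)(1.770×10^3 m⁻¹)(21.8 A) = 4.849×10^-2 T.

B ≈ 48.5 mT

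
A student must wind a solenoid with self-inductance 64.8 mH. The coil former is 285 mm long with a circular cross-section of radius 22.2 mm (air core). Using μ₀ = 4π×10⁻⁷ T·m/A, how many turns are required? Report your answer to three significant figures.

N ≈ 3080 turns

A = πr² = π(2.220×10^-2 m)² = 1.548×10^-3 m².
From L = μ₀N²A/ℓ, N = √(Lℓ / (μ₀A)).
N = √[(6.480×10^-2)(0.285) / ((4π×10⁻⁷)×1.548×10^-3)] = √(9.492×10^6) ≈ 3080.9.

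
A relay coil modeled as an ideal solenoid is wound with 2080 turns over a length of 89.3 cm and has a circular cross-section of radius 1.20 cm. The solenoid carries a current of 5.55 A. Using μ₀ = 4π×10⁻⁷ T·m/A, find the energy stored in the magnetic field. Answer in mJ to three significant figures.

A = πr² = π(1.200×10^-2 m)² = 4.524×10^-4 m².
L = μ₀N²A/ℓ = (4π×10⁻⁷)(2080)²(4.524×10^-4)/(0.893) = 2.754×10^-3 H.
U = ½LI² = ½(2.754×10^-3)(5.55)² = 4.242×10^-2 J.

U ≈ 42.4 mJ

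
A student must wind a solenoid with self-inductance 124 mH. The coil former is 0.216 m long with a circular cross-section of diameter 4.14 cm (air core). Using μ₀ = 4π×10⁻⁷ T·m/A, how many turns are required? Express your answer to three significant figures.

A = π(d/2)² = π(2.070×10^-2 m)² = 1.346×10^-3 m².
From L = μ₀N²A/ℓ, N = √(Lℓ / (μ₀A)).
N = √[(0.124)(0.216) / ((4π×10⁻⁷)×1.346×10^-3)] = √(1.583×10^7) ≈ 3979.1.

N ≈ 3980 turns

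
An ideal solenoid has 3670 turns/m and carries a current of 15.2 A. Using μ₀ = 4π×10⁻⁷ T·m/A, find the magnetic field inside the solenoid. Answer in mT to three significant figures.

B ≈ 70.1 mT

Inside a long solenoid, B = μ₀nI.
B = (4π×10⁻⁷)(3.670×10^3 m⁻¹)(15.2 A) = 7.010×10^-2 T.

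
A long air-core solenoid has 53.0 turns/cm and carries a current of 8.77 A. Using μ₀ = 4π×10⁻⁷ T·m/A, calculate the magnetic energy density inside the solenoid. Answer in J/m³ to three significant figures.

B = μ₀nI = (4π×10⁻⁷)(5.300×10^3)(8.77) = 5.841×10^-2 T.
u = B²/(2μ₀) = (5.841×10^-2)²/(2×4π×10⁻⁷) = 1.357×10^3 J/m³.

u ≈ 1360 J/m³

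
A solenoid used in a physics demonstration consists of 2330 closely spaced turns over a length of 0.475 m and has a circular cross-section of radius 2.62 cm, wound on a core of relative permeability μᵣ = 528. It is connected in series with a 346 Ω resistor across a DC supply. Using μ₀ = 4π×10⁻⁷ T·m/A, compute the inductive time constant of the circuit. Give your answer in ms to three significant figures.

A = πr² = π(2.620×10^-2 m)² = 2.157×10^-3 m².
L = μ₀μᵣN²A/ℓ = (4π×10⁻⁷)(528)(2330)²(2.157×10^-3)/(0.475) = 16.35 H.
τ = L/R = (16.35)/(346) = 4.726×10^-2 s.

τ ≈ 47.3 ms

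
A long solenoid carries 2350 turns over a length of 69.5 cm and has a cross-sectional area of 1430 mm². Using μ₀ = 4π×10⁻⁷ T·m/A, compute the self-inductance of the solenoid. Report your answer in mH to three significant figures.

L ≈ 14.3 mH

A = 1430 mm² = 1.430×10^-3 m².
For a long solenoid, L = μ₀N²A/ℓ.
L = (4π×10⁻⁷)(2350)²(1.430×10^-3)/(0.695 m) = 1.428×10^-2 H.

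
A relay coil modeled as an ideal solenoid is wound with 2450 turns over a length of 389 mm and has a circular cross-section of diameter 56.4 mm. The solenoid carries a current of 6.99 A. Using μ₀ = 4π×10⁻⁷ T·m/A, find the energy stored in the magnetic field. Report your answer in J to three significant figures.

U ≈ 1.18 J

A = π(d/2)² = π(2.820×10^-2 m)² = 2.498×10^-3 m².
L = μ₀N²A/ℓ = (4π×10⁻⁷)(2450)²(2.498×10^-3)/(0.389) = 4.844×10^-2 H.
U = ½LI² = ½(4.844×10^-2)(6.99)² = 1.183 J.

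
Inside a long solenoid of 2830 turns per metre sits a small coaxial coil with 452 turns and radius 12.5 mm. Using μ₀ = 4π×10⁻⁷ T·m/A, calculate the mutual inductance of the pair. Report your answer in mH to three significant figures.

M ≈ 0.789 mH

The outer solenoid produces a uniform field B₁ = μ₀n₁I₁ across the inner coil,
so the flux linkage is N₂Φ = N₂B₁A₂ = μ₀n₁N₂A₂·I₁, giving M = μ₀n₁N₂A₂.
A₂ = πr² = π(1.250×10^-2 m)² = 4.909×10^-4 m².
M = (4π×10⁻⁷)(2830)(452)(4.909×10^-4) = 7.891×10^-4 H.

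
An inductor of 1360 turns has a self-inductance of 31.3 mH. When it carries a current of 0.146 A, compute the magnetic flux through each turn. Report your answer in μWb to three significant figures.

Φ_B ≈ 3.36 μWb

From L = NΦ_B/I, the flux per turn is Φ_B = LI/N.
Φ_B = (3.130×10^-2 H)(0.146 A)/1360 = 3.360×10^-6 Wb.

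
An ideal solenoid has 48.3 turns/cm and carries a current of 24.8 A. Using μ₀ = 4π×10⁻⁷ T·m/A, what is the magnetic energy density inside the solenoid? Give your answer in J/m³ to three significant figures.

B = μ₀nI = (4π×10⁻⁷)(4.830×10^3)(24.8) = 0.1505 T.
u = B²/(2μ₀) = (0.1505)²/(2×4π×10⁻⁷) = 9.015×10^3 J/m³.

u ≈ 9020 J/m³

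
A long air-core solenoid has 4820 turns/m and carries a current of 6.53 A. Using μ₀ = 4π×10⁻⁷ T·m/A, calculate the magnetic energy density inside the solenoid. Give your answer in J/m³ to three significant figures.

B = μ₀nI = (4π×10⁻⁷)(4.820×10^3)(6.53) = 3.955×10^-2 T.
u = B²/(2μ₀) = (3.955×10^-2)²/(2×4π×10⁻⁷) = 622.4 J/m³.

u ≈ 622 J/m³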